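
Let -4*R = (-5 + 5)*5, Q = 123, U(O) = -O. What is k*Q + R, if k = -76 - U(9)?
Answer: -8241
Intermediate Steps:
k = -67 (k = -76 - (-1)*9 = -76 - 1*(-9) = -76 + 9 = -67)
R = 0 (R = -(-5 + 5)*5/4 = -0*5 = -1/4*0 = 0)
k*Q + R = -67*123 + 0 = -8241 + 0 = -8241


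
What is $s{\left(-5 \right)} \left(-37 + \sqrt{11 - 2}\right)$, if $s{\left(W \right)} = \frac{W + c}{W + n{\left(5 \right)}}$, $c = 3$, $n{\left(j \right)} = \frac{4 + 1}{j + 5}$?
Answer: $- \frac{136}{9} \approx -15.111$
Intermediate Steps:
$n{\left(j \right)} = \frac{5}{5 + j}$
$s{\left(W \right)} = \frac{3 + W}{\frac{1}{2} + W}$ ($s{\left(W \right)} = \frac{W + 3}{W + \frac{5}{5 + 5}} = \frac{3 + W}{W + \frac{5}{10}} = \frac{3 + W}{W + 5 \cdot \frac{1}{10}} = \frac{3 + W}{W + \frac{1}{2}} = \frac{3 + W}{\frac{1}{2} + W}$)
$s{\left(-5 \right)} \left(-37 + \sqrt{11 - 2}\right) = \frac{2 \left(3 - 5\right)}{1 + 2 \left(-5\right)} \left(-37 + \sqrt{11 - 2}\right) = 2 \frac{1}{1 - 10} \left(-2\right) \left(-37 + \sqrt{9}\right) = 2 \frac{1}{-9} \left(-2\right) \left(-37 + 3\right) = 2 \left(- \frac{1}{9}\right) \left(-2\right) \left(-34\right) = \frac{4}{9} \left(-34\right) = - \frac{136}{9}$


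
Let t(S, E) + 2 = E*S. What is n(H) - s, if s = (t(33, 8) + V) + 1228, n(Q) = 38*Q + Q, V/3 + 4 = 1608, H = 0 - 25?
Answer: -7277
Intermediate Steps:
H = -25
V = 4812 (V = -12 + 3*1608 = -12 + 4824 = 4812)
n(Q) = 39*Q
t(S, E) = -2 + E*S
s = 6302 (s = ((-2 + 8*33) + 4812) + 1228 = ((-2 + 264) + 4812) + 1228 = (262 + 4812) + 1228 = 5074 + 1228 = 6302)
n(H) - s = 39*(-25) - 1*6302 = -975 - 6302 = -7277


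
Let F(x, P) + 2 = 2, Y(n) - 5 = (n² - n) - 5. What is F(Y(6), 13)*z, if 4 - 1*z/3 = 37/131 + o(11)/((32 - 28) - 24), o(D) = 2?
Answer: 0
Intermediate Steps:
Y(n) = n² - n (Y(n) = 5 + ((n² - n) - 5) = 5 + (-5 + n² - n) = n² - n)
F(x, P) = 0 (F(x, P) = -2 + 2 = 0)
z = 15003/1310 (z = 12 - 3*(37/131 + 2/((32 - 28) - 24)) = 12 - 3*(37*(1/131) + 2/(4 - 24)) = 12 - 3*(37/131 + 2/(-20)) = 12 - 3*(37/131 + 2*(-1/20)) = 12 - 3*(37/131 - ⅒) = 12 - 3*239/1310 = 12 - 717/1310 = 15003/1310 ≈ 11.453)
F(Y(6), 13)*z = 0*(15003/1310) = 0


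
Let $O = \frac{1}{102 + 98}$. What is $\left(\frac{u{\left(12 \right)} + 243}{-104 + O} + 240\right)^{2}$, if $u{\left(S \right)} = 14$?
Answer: $\frac{24407156929600}{432598401} \approx 56420.0$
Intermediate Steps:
$O = \frac{1}{200} \approx 0.005$
$\left(\frac{u{\left(12 \right)} + 243}{-104 + O} + 240\right)^{2} = \left(\frac{14 + 243}{-104 + \frac{1}{200}} + 240\right)^{2} = \left(\frac{257}{- \frac{20799}{200}} + 240\right)^{2} = \left(257 \left(- \frac{200}{20799}\right) + 240\right)^{2} = \left(- \frac{51400}{20799} + 240\right)^{2} = \left(\frac{4940360}{20799}\right)^{2} = \frac{24407156929600}{432598401}$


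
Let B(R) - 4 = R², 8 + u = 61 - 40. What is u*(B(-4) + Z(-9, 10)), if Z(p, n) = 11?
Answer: 403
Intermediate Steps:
u = 13 (u = -8 + (61 - 40) = -8 + 21 = 13)
B(R) = 4 + R²
u*(B(-4) + Z(-9, 10)) = 13*((4 + (-4)²) + 11) = 13*((4 + 16) + 11) = 13*(20 + 11) = 13*31 = 403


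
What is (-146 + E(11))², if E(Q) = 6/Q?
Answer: 2560000/121 ≈ 21157.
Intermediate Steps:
(-146 + E(11))² = (-146 + 6/11)² = (-1600/11)² = 2560000/121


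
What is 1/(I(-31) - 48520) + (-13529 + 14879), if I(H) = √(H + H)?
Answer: 1589078537590/1177095231 - I*√62/2354190462 ≈ 1350.0 - 3.3447e-9*I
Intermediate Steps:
I(H) = √2*√H (I(H) = √(2*H) = √2*√H)
1/(I(-31) - 48520) + (-13529 + 14879) = 1/(√2*√(-31) - 48520) + (-13529 + 14879) = 1/(√2*(I*√31) - 48520) + 1350 = 1/(I*√62 - 48520) + 1350 = 1/(-48520 + I*√62) + 1350 = 1350 + 1/(-48520 + I*√62)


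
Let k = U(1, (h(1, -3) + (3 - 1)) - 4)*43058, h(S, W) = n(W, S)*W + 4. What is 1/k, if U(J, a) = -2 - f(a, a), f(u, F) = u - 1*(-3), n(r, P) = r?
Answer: -1/688928 ≈ -1.4515e-6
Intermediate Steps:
f(u, F) = 3 + u (f(u, F) = u + 3 = 3 + u)
h(S, W) = 4 + W² (h(S, W) = W*W + 4 = W² + 4 = 4 + W²)
U(J, a) = -5 - a (U(J, a) = -2 - (3 + a) = -2 + (-3 - a) = -5 - a)
k = -688928 (k = (-5 - (((4 + (-3)²) + (3 - 1)) - 4))*43058 = (-5 - (((4 + 9) + 2) - 4))*43058 = (-5 - ((13 + 2) - 4))*43058 = (-5 - (15 - 4))*43058 = (-5 - 1*11)*43058 = (-5 - 11)*43058 = -16*43058 = -688928)
1/k = 1/(-688928) = -1/688928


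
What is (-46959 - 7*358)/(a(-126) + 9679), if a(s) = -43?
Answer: -49465/9636 ≈ -5.1334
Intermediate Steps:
(-46959 - 7*358)/(a(-126) + 9679) = (-46959 - 7*358)/(-43 + 9679) = (-46959 - 2506)/9636 = -49465*1/9636 = -49465/9636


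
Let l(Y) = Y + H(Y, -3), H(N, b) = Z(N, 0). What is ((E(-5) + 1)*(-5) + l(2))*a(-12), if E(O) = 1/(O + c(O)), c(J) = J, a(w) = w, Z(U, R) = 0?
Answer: 30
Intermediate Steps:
H(N, b) = 0
E(O) = 1/(2*O) (E(O) = 1/(O + O) = 1/(2*O))
l(Y) = Y (l(Y) = Y + 0 = Y)
((E(-5) + 1)*(-5) + l(2))*a(-12) = (((1/2)/(-5) + 1)*(-5) + 2)*(-12) = (((1/2)*(-1/5) + 1)*(-5) + 2)*(-12) = ((-1/10 + 1)*(-5) + 2)*(-12) = ((9/10)*(-5) + 2)*(-12) = (-9/2 + 2)*(-12) = -5/2*(-12) = 30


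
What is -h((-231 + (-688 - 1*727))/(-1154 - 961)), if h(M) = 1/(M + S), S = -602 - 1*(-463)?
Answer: 2115/292339 ≈ 0.0072348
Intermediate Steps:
S = -139 (S = -602 + 463 = -139)
h(M) = 1/(-139 + M) (h(M) = 1/(M - 139) = 1/(-139 + M))
-h((-231 + (-688 - 1*727))/(-1154 - 961)) = -1/(-139 + (-231 + (-688 - 1*727))/(-1154 - 961)) = -1/(-139 + (-231 + (-688 - 727))/(-2115)) = -1/(-139 + (-231 - 1415)*(-1/2115)) = -1/(-139 - 1646*(-1/2115)) = -1/(-139 + 1646/2115) = -1/(-292339/2115) = -1*(-2115/292339) = 2115/292339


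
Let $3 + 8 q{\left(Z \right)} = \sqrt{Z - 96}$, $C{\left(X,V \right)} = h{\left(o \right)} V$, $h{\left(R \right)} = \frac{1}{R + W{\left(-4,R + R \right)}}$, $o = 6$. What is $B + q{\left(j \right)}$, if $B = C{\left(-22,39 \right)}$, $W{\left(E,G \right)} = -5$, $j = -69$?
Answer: $\frac{309}{8} + \frac{i \sqrt{165}}{8} \approx 38.625 + 1.6057 i$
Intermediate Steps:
$h{\left(R \right)} = \frac{1}{-5 + R}$ ($h{\left(R \right)} = \frac{1}{R - 5} = \frac{1}{-5 + R}$)
$C{\left(X,V \right)} = V$ ($C{\left(X,V \right)} = \frac{V}{-5 + 6} = \frac{V}{1} = 1 V = V$)
$B = 39$
$q{\left(Z \right)} = - \frac{3}{8} + \frac{\sqrt{-96 + Z}}{8}$ ($q{\left(Z \right)} = - \frac{3}{8} + \frac{\sqrt{Z - 96}}{8} = - \frac{3}{8} + \frac{\sqrt{-96 + Z}}{8}$)
$B + q{\left(j \right)} = 39 - \left(\frac{3}{8} - \frac{\sqrt{-96 - 69}}{8}\right) = 39 - \left(\frac{3}{8} - \frac{\sqrt{-165}}{8}\right) = 39 - \left(\frac{3}{8} - \frac{i \sqrt{165}}{8}\right) = \frac{309}{8} + \frac{i \sqrt{165}}{8}$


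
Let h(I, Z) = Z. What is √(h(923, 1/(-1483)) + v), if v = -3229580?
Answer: I*√7102779770103/1483 ≈ 1797.1*I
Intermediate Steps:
√(h(923, 1/(-1483)) + v) = √(1/(-1483) - 3229580) = √(-1/1483 - 3229580) = √(-4789467141/1483) = I*√7102779770103/1483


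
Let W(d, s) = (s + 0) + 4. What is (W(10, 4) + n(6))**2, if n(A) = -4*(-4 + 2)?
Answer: 256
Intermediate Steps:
W(d, s) = 4 + s (W(d, s) = s + 4 = 4 + s)
n(A) = 8 (n(A) = -4*(-2) = 8)
(W(10, 4) + n(6))**2 = ((4 + 4) + 8)**2 = (8 + 8)**2 = 16**2 = 256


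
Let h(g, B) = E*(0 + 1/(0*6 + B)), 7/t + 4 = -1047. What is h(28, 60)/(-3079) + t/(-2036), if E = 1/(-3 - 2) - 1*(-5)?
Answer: -3740847/164713876100 ≈ -2.2711e-5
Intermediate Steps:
E = 24/5 (E = 1/(-5) + 5 = -⅕ + 5 = 24/5 ≈ 4.8000)
t = -7/1051 (t = 7/(-4 - 1047) = 7/(-1051) = 7*(-1/1051) = -7/1051 ≈ -0.0066603)
h(g, B) = 24/(5*B) (h(g, B) = 24*(0 + 1/(0*6 + B))/5 = 24*(0 + 1/(0 + B))/5 = 24*(0 + 1/B)/5 = 24/(5*B))
h(28, 60)/(-3079) + t/(-2036) = ((24/5)/60)/(-3079) - 7/1051/(-2036) = ((24/5)*(1/60))*(-1/3079) - 7/1051*(-1/2036) = (2/25)*(-1/3079) + 7/2139836 = -2/76975 + 7/2139836 = -3740847/164713876100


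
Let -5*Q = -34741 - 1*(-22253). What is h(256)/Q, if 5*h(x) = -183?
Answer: -183/12488 ≈ -0.014654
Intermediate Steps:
h(x) = -183/5 (h(x) = (1/5)*(-183) = -183/5)
Q = 12488/5 (Q = -(-34741 - 1*(-22253))/5 = -(-34741 + 22253)/5 = -1/5*(-12488) = 12488/5 ≈ 2497.6)
h(256)/Q = -183/(5*12488/5) = -183/5*5/12488 = -183/12488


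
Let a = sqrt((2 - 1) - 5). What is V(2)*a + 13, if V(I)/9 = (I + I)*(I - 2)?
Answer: 13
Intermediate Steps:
a = 2*I (a = sqrt(1 - 5) = sqrt(-4) = 2*I ≈ 2.0*I)
V(I) = 18*I*(-2 + I) (V(I) = 9*((I + I)*(I - 2)) = 9*((2*I)*(-2 + I)) = 9*(2*I*(-2 + I)) = 18*I*(-2 + I))
V(2)*a + 13 = (18*2*(-2 + 2))*(2*I) + 13 = (18*2*0)*(2*I) + 13 = 0*(2*I) + 13 = 0 + 13 = 13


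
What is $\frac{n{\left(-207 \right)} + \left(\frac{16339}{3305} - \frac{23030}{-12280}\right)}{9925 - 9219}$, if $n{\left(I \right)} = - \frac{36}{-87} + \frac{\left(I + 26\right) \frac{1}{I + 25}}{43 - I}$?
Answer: $\frac{484442018787}{47260024152250} \approx 0.010251$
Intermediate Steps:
$n{\left(I \right)} = \frac{12}{29} + \frac{26 + I}{\left(25 + I\right) \left(43 - I\right)}$ ($n{\left(I \right)} = \left(-36\right) \left(- \frac{1}{87}\right) + \frac{\left(26 + I\right) \frac{1}{25 + I}}{43 - I} = \frac{12}{29} + \frac{\frac{1}{25 + I} \left(26 + I\right)}{43 - I} = \frac{12}{29} + \frac{26 + I}{\left(25 + I\right) \left(43 - I\right)}$)
$\frac{n{\left(-207 \right)} + \left(\frac{16339}{3305} - \frac{23030}{-12280}\right)}{9925 - 9219} = \frac{\frac{13654 - 12 \left(-207\right)^{2} + 245 \left(-207\right)}{29 \left(1075 - \left(-207\right)^{2} + 18 \left(-207\right)\right)} + \left(\frac{16339}{3305} - \frac{23030}{-12280}\right)}{9925 - 9219} = \frac{\frac{13654 - 514188 - 50715}{29 \left(1075 - 42849 - 3726\right)} + \left(16339 \cdot \frac{1}{3305} - - \frac{2303}{1228}\right)}{706} = \left(\frac{13654 - 514188 - 50715}{29 \left(1075 - 42849 - 3726\right)} + \left(\frac{16339}{3305} + \frac{2303}{1228}\right)\right) \frac{1}{706} = \left(\frac{1}{29} \frac{1}{-45500} \left(-551249\right) + \frac{27675707}{4058540}\right) \frac{1}{706} = \left(\frac{1}{29} \left(- \frac{1}{45500}\right) \left(-551249\right) + \frac{27675707}{4058540}\right) \frac{1}{706} = \left(\frac{551249}{1319500} + \frac{27675707}{4058540}\right) \frac{1}{706} = \frac{484442018787}{66940544125} \cdot \frac{1}{706} = \frac{484442018787}{47260024152250}$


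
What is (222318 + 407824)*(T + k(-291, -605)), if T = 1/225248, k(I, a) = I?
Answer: -20652011453857/112624 ≈ -1.8337e+8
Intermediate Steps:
T = 1/225248 ≈ 4.4395e-6
(222318 + 407824)*(T + k(-291, -605)) = (222318 + 407824)*(1/225248 - 291) = 630142*(-65547167/225248) = -20652011453857/112624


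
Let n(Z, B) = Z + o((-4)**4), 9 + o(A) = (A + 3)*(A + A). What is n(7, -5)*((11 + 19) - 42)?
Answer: -1591272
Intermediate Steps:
o(A) = -9 + 2*A*(3 + A) (o(A) = -9 + (A + 3)*(A + A) = -9 + (3 + A)*(2*A) = -9 + 2*A*(3 + A))
n(Z, B) = 132599 + Z (n(Z, B) = Z + (-9 + 2*((-4)**4)**2 + 6*(-4)**4) = Z + (-9 + 2*256**2 + 6*256) = Z + (-9 + 2*65536 + 1536) = Z + (-9 + 131072 + 1536) = Z + 132599 = 132599 + Z)
n(7, -5)*((11 + 19) - 42) = (132599 + 7)*((11 + 19) - 42) = 132606*(30 - 42) = 132606*(-12) = -1591272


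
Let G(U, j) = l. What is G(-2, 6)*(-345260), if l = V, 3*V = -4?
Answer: 1381040/3 ≈ 4.6035e+5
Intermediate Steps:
V = -4/3 (V = (⅓)*(-4) = -4/3 ≈ -1.3333)
l = -4/3 ≈ -1.3333
G(U, j) = -4/3
G(-2, 6)*(-345260) = -4/3*(-345260) = 1381040/3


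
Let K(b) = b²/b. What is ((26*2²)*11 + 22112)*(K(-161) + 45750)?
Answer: 1060217784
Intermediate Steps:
K(b) = b
((26*2²)*11 + 22112)*(K(-161) + 45750) = ((26*2²)*11 + 22112)*(-161 + 45750) = ((26*4)*11 + 22112)*45589 = (104*11 + 22112)*45589 = (1144 + 22112)*45589 = 23256*45589 = 1060217784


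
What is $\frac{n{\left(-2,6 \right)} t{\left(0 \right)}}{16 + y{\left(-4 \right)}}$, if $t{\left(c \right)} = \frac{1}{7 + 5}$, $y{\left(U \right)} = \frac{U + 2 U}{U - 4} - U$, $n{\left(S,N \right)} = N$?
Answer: $\frac{1}{43} \approx 0.023256$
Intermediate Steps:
$y{\left(U \right)} = - U + \frac{3 U}{-4 + U}$ ($y{\left(U \right)} = \frac{3 U}{-4 + U} - U = - U + \frac{3 U}{-4 + U}$)
$t{\left(c \right)} = \frac{1}{12}$
$\frac{n{\left(-2,6 \right)} t{\left(0 \right)}}{16 + y{\left(-4 \right)}} = \frac{6 \cdot \frac{1}{12}}{16 - \frac{4 \left(7 - -4\right)}{-4 - 4}} = \frac{1}{2 \left(16 - \frac{4 \left(7 + 4\right)}{-8}\right)} = \frac{1}{2 \left(16 - \left(- \frac{1}{2}\right) 11\right)} = \frac{1}{2 \left(16 + \frac{11}{2}\right)} = \frac{1}{2 \cdot \frac{43}{2}} = \frac{1}{2} \cdot \frac{2}{43} = \frac{1}{43}$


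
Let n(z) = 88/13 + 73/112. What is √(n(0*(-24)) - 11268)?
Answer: I*√1491981673/364 ≈ 106.12*I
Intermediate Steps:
n(z) = 10805/1456 (n(z) = 88*(1/13) + 73*(1/112) = 88/13 + 73/112 = 10805/1456)
√(n(0*(-24)) - 11268) = √(10805/1456 - 11268) = √(-16395403/1456) = I*√1491981673/364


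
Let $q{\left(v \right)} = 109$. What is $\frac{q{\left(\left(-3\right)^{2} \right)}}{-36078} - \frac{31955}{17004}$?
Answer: $- \frac{192454321}{102245052} \approx -1.8823$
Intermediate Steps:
$\frac{q{\left(\left(-3\right)^{2} \right)}}{-36078} - \frac{31955}{17004} = \frac{109}{-36078} - \frac{31955}{17004} = 109 \left(- \frac{1}{36078}\right) - \frac{31955}{17004} = - \frac{109}{36078} - \frac{31955}{17004} = - \frac{192454321}{102245052}$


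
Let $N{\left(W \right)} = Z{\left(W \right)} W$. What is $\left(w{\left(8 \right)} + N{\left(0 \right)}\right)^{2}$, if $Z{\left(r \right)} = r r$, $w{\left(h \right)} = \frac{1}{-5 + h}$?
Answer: $\frac{1}{9} \approx 0.11111$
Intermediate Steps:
$Z{\left(r \right)} = r^{2}$
$N{\left(W \right)} = W^{3}$ ($N{\left(W \right)} = W^{2} W = W^{3}$)
$\left(w{\left(8 \right)} + N{\left(0 \right)}\right)^{2} = \left(\frac{1}{-5 + 8} + 0^{3}\right)^{2} = \left(\frac{1}{3} + 0\right)^{2} = \left(\frac{1}{3}\right)^{2} = \frac{1}{9}$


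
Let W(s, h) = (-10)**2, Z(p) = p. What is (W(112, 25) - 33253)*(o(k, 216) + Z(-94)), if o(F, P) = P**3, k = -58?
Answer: -334102739106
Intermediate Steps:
W(s, h) = 100
(W(112, 25) - 33253)*(o(k, 216) + Z(-94)) = (100 - 33253)*(216**3 - 94) = -33153*(10077696 - 94) = -33153*10077602 = -334102739106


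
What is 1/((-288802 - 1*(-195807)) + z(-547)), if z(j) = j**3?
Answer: -1/163760318 ≈ -6.1065e-9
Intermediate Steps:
1/((-288802 - 1*(-195807)) + z(-547)) = 1/((-288802 - 1*(-195807)) + (-547)**3) = 1/((-288802 + 195807) - 163667323) = 1/(-92995 - 163667323) = 1/(-163760318) = -1/163760318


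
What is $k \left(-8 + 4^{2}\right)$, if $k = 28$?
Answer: $224$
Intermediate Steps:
$k \left(-8 + 4^{2}\right) = 28 \left(-8 + 4^{2}\right) = 28 \left(-8 + 16\right) = 28 \cdot 8 = 224$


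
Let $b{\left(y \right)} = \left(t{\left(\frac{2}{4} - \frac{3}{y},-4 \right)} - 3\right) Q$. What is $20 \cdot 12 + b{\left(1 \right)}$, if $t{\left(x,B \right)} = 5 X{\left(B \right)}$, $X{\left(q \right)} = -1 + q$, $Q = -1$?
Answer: $268$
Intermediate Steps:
$t{\left(x,B \right)} = -5 + 5 B$ ($t{\left(x,B \right)} = 5 \left(-1 + B\right) = -5 + 5 B$)
$b{\left(y \right)} = 28$ ($b{\left(y \right)} = \left(\left(-5 + 5 \left(-4\right)\right) - 3\right) \left(-1\right) = \left(\left(-5 - 20\right) - 3\right) \left(-1\right) = \left(-25 - 3\right) \left(-1\right) = \left(-28\right) \left(-1\right) = 28$)
$20 \cdot 12 + b{\left(1 \right)} = 20 \cdot 12 + 28 = 240 + 28 = 268$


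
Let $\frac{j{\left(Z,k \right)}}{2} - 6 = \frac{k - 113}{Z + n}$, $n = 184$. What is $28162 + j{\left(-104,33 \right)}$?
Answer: $28172$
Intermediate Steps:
$j{\left(Z,k \right)} = 12 + \frac{2 \left(-113 + k\right)}{184 + Z}$ ($j{\left(Z,k \right)} = 12 + 2 \frac{k - 113}{Z + 184} = 12 + 2 \frac{-113 + k}{184 + Z} = 12 + \frac{2 \left(-113 + k\right)}{184 + Z}$)
$28162 + j{\left(-104,33 \right)} = 28162 + \frac{2 \left(991 + 33 + 6 \left(-104\right)\right)}{184 - 104} = 28162 + \frac{2 \left(991 + 33 - 624\right)}{80} = 28162 + 2 \cdot \frac{1}{80} \cdot 400 = 28162 + 10 = 28172$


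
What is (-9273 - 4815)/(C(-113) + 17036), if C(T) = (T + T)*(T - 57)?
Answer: -1761/6932 ≈ -0.25404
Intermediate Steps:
C(T) = 2*T*(-57 + T) (C(T) = (2*T)*(-57 + T) = 2*T*(-57 + T))
(-9273 - 4815)/(C(-113) + 17036) = (-9273 - 4815)/(2*(-113)*(-57 - 113) + 17036) = -14088/(2*(-113)*(-170) + 17036) = -14088/(38420 + 17036) = -14088/55456 = -14088*1/55456 = -1761/6932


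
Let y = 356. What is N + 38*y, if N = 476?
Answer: 14004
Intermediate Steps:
N + 38*y = 476 + 38*356 = 476 + 13528 = 14004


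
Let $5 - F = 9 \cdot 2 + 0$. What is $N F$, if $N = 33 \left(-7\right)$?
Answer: $3003$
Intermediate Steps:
$F = -13$ ($F = 5 - \left(9 \cdot 2 + 0\right) = 5 - \left(18 + 0\right) = 5 - 18 = -13$)
$N = -231$
$N F = \left(-231\right) \left(-13\right) = 3003$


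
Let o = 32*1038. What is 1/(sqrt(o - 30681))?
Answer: sqrt(15)/195 ≈ 0.019861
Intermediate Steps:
o = 33216
1/(sqrt(o - 30681)) = 1/(sqrt(33216 - 30681)) = 1/(sqrt(2535)) = 1/(13*sqrt(15)) = sqrt(15)/195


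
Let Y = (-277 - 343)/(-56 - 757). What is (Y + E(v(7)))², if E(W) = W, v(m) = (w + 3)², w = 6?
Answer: 4418659729/660969 ≈ 6685.1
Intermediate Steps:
v(m) = 81 (v(m) = (6 + 3)² = 9² = 81)
Y = 620/813 (Y = -620/(-813) = -620*(-1/813) = 620/813 ≈ 0.76261)
(Y + E(v(7)))² = (620/813 + 81)² = (66473/813)² = 4418659729/660969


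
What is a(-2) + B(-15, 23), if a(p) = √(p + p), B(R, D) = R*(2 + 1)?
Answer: -45 + 2*I ≈ -45.0 + 2.0*I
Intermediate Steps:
B(R, D) = 3*R (B(R, D) = R*3 = 3*R)
a(p) = √2*√p (a(p) = √(2*p) = √2*√p)
a(-2) + B(-15, 23) = √2*√(-2) + 3*(-15) = √2*(I*√2) - 45 = 2*I - 45 = -45 + 2*I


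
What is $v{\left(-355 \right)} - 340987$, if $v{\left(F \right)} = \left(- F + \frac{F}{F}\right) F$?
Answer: $-467367$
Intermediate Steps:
$v{\left(F \right)} = F \left(1 - F\right)$ ($v{\left(F \right)} = \left(- F + 1\right) F = \left(1 - F\right) F = F \left(1 - F\right)$)
$v{\left(-355 \right)} - 340987 = - 355 \left(1 - -355\right) - 340987 = - 355 \left(1 + 355\right) - 340987 = \left(-355\right) 356 - 340987 = -126380 - 340987 = -467367$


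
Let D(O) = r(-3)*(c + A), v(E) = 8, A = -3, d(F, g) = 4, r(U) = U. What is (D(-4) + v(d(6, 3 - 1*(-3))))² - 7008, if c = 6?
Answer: -7007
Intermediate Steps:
D(O) = -9 (D(O) = -3*(6 - 3) = -3*3 = -9)
(D(-4) + v(d(6, 3 - 1*(-3))))² - 7008 = (-9 + 8)² - 7008 = (-1)² - 7008 = 1 - 7008 = -7007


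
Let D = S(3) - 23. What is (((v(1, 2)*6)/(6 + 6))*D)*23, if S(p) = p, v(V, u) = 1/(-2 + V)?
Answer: 230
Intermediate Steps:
D = -20 (D = 3 - 23 = -20)
(((v(1, 2)*6)/(6 + 6))*D)*23 = (((6/(-2 + 1))/(6 + 6))*(-20))*23 = (((6/(-1))/12)*(-20))*23 = ((-1*6*(1/12))*(-20))*23 = (-6*1/12*(-20))*23 = -1/2*(-20)*23 = 10*23 = 230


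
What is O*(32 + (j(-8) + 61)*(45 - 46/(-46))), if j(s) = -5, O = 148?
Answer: 385984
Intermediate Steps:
O*(32 + (j(-8) + 61)*(45 - 46/(-46))) = 148*(32 + (-5 + 61)*(45 - 46/(-46))) = 148*(32 + 56*(45 - 46*(-1/46))) = 148*(32 + 56*(45 + 1)) = 148*(32 + 56*46) = 148*(32 + 2576) = 148*2608 = 385984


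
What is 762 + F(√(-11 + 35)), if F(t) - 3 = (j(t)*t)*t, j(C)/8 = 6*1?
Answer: 1917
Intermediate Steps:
j(C) = 48 (j(C) = 8*(6*1) = 8*6 = 48)
F(t) = 3 + 48*t² (F(t) = 3 + (48*t)*t = 3 + 48*t²)
762 + F(√(-11 + 35)) = 762 + (3 + 48*(√(-11 + 35))²) = 762 + (3 + 48*(√24)²) = 762 + (3 + 48*(2*√6)²) = 762 + (3 + 48*24) = 762 + (3 + 1152) = 762 + 1155 = 1917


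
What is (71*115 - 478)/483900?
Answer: 7687/483900 ≈ 0.015886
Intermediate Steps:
(71*115 - 478)/483900 = (8165 - 478)*(1/483900) = 7687*(1/483900) = 7687/483900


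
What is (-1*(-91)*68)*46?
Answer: 284648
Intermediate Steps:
(-1*(-91)*68)*46 = (91*68)*46 = 6188*46 = 284648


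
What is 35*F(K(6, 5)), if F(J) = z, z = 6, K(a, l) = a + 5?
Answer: 210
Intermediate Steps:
K(a, l) = 5 + a
F(J) = 6
35*F(K(6, 5)) = 35*6 = 210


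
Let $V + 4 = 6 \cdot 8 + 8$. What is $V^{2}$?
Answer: $2704$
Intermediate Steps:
$V = 52$ ($V = -4 + \left(6 \cdot 8 + 8\right) = -4 + \left(48 + 8\right) = -4 + 56 = 52$)
$V^{2} = 52^{2} = 2704$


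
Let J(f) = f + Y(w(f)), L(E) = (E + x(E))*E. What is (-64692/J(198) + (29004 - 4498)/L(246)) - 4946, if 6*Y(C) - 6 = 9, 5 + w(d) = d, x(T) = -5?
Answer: -62622741937/11886843 ≈ -5268.2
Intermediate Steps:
w(d) = -5 + d
Y(C) = 5/2 (Y(C) = 1 + (1/6)*9 = 1 + 3/2 = 5/2)
L(E) = E*(-5 + E) (L(E) = (E - 5)*E = (-5 + E)*E = E*(-5 + E))
J(f) = 5/2 + f (J(f) = f + 5/2 = 5/2 + f)
(-64692/J(198) + (29004 - 4498)/L(246)) - 4946 = (-64692/(5/2 + 198) + (29004 - 4498)/((246*(-5 + 246)))) - 4946 = (-64692/401/2 + 24506/((246*241))) - 4946 = (-64692*2/401 + 24506/59286) - 4946 = (-129384/401 + 24506*(1/59286)) - 4946 = (-129384/401 + 12253/29643) - 4946 = -3830416459/11886843 - 4946 = -62622741937/11886843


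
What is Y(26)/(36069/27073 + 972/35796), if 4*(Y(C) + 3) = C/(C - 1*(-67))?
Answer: -8802704731/4084066728 ≈ -2.1554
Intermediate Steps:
Y(C) = -3 + C/(4*(67 + C)) (Y(C) = -3 + (C/(C - 1*(-67)))/4 = -3 + (C/(C + 67))/4 = -3 + (C/(67 + C))/4 = -3 + C/(4*(67 + C)))
Y(26)/(36069/27073 + 972/35796) = ((-804 - 11*26)/(4*(67 + 26)))/(36069/27073 + 972/35796) = ((¼)*(-804 - 286)/93)/(36069*(1/27073) + 972*(1/35796)) = ((¼)*(1/93)*(-1090))/(36069/27073 + 81/2983) = -545/(186*109786740/80758759) = -545/186*80758759/109786740 = -8802704731/4084066728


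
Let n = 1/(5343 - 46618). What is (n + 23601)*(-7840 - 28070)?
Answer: -6996210809868/8255 ≈ -8.4751e+8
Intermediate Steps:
n = -1/41275 (n = 1/(-41275) = -1/41275 ≈ -2.4228e-5)
(n + 23601)*(-7840 - 28070) = (-1/41275 + 23601)*(-7840 - 28070) = (974131274/41275)*(-35910) = -6996210809868/8255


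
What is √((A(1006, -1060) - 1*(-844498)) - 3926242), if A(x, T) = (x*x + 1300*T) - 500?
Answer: 4*I*√215513 ≈ 1856.9*I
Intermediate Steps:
A(x, T) = -500 + x² + 1300*T (A(x, T) = (x² + 1300*T) - 500 = -500 + x² + 1300*T)
√((A(1006, -1060) - 1*(-844498)) - 3926242) = √(((-500 + 1006² + 1300*(-1060)) - 1*(-844498)) - 3926242) = √(((-500 + 1012036 - 1378000) + 844498) - 3926242) = √((-366464 + 844498) - 3926242) = √(478034 - 3926242) = √(-3448208) = 4*I*√215513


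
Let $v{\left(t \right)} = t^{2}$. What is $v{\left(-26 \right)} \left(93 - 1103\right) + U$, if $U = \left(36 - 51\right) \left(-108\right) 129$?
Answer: $-473780$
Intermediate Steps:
$U = 208980$ ($U = \left(36 - 51\right) \left(-108\right) 129 = \left(-15\right) \left(-108\right) 129 = 1620 \cdot 129 = 208980$)
$v{\left(-26 \right)} \left(93 - 1103\right) + U = \left(-26\right)^{2} \left(93 - 1103\right) + 208980 = 676 \left(-1010\right) + 208980 = -682760 + 208980 = -473780$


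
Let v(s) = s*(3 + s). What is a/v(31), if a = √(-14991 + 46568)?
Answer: √31577/1054 ≈ 0.16860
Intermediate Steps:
a = √31577 ≈ 177.70
a/v(31) = √31577/((31*(3 + 31))) = √31577/((31*34)) = √31577/1054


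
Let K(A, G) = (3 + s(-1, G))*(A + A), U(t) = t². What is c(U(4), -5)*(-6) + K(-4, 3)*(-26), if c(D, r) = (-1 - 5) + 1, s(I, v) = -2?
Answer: 238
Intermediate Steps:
c(D, r) = -5 (c(D, r) = -6 + 1 = -5)
K(A, G) = 2*A (K(A, G) = (3 - 2)*(A + A) = 1*(2*A) = 2*A)
c(U(4), -5)*(-6) + K(-4, 3)*(-26) = -5*(-6) + (2*(-4))*(-26) = 30 - 8*(-26) = 30 + 208 = 238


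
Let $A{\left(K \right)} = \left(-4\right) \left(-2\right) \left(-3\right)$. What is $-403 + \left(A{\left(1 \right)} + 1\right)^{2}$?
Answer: $126$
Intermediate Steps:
$A{\left(K \right)} = -24$ ($A{\left(K \right)} = 8 \left(-3\right) = -24$)
$-403 + \left(A{\left(1 \right)} + 1\right)^{2} = -403 + \left(-24 + 1\right)^{2} = -403 + \left(-23\right)^{2} = -403 + 529 = 126$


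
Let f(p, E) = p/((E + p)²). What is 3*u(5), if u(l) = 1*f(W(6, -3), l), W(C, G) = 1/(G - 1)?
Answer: -12/361 ≈ -0.033241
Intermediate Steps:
W(C, G) = 1/(-1 + G)
f(p, E) = p/(E + p)²
u(l) = -1/(4*(-¼ + l)²) (u(l) = 1*(1/((-1 - 3)*(l + 1/(-1 - 3))²)) = 1*(1/((-4)*(l + 1/(-4))²)) = 1*(-1/(4*(l - ¼)²)) = 1*(-1/(4*(-¼ + l)²)) = -1/(4*(-¼ + l)²))
3*u(5) = 3*(-4/(-1 + 4*5)²) = 3*(-4/(-1 + 20)²) = 3*(-4/19²) = 3*(-4*1/361) = 3*(-4/361) = -12/361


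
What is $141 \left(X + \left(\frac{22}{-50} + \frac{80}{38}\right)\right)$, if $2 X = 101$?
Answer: $\frac{6987537}{950} \approx 7355.3$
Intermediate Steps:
$X = \frac{101}{2}$ ($X = \frac{1}{2} \cdot 101 = \frac{101}{2} \approx 50.5$)
$141 \left(X + \left(\frac{22}{-50} + \frac{80}{38}\right)\right) = 141 \left(\frac{101}{2} + \left(\frac{22}{-50} + \frac{80}{38}\right)\right) = 141 \left(\frac{101}{2} + \left(22 \left(- \frac{1}{50}\right) + 80 \cdot \frac{1}{38}\right)\right) = 141 \left(\frac{101}{2} + \left(- \frac{11}{25} + \frac{40}{19}\right)\right) = 141 \left(\frac{101}{2} + \frac{791}{475}\right) = 141 \cdot \frac{49557}{950} = \frac{6987537}{950}$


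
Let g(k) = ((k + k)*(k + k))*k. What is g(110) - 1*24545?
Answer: 5299455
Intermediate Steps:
g(k) = 4*k³ (g(k) = ((2*k)*(2*k))*k = (4*k²)*k = 4*k³)
g(110) - 1*24545 = 4*110³ - 1*24545 = 4*1331000 - 24545 = 5324000 - 24545 = 5299455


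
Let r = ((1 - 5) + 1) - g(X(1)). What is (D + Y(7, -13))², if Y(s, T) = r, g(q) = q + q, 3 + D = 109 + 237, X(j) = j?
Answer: 114244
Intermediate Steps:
D = 343 (D = -3 + (109 + 237) = -3 + 346 = 343)
g(q) = 2*q
r = -5 (r = ((1 - 5) + 1) - 2 = (-4 + 1) - 1*2 = -3 - 2 = -5)
Y(s, T) = -5
(D + Y(7, -13))² = (343 - 5)² = 338² = 114244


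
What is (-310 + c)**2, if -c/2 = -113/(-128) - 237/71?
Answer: 1921902550929/20647936 ≈ 93080.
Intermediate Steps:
c = 22313/4544 (c = -2*(-113/(-128) - 237/71) = -2*(-113*(-1/128) - 237*1/71) = -2*(113/128 - 237/71) = -2*(-22313/9088) = 22313/4544 ≈ 4.9104)
(-310 + c)**2 = (-310 + 22313/4544)**2 = (-1386327/4544)**2 = 1921902550929/20647936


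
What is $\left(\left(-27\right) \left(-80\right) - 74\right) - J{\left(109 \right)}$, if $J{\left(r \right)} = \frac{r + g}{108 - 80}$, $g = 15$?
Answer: $\frac{14571}{7} \approx 2081.6$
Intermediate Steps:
$J{\left(r \right)} = \frac{15}{28} + \frac{r}{28}$ ($J{\left(r \right)} = \frac{r + 15}{108 - 80} = \frac{15 + r}{28} = \left(15 + r\right) \frac{1}{28} = \frac{15}{28} + \frac{r}{28}$)
$\left(\left(-27\right) \left(-80\right) - 74\right) - J{\left(109 \right)} = \left(\left(-27\right) \left(-80\right) - 74\right) - \left(\frac{15}{28} + \frac{1}{28} \cdot 109\right) = \left(2160 - 74\right) - \left(\frac{15}{28} + \frac{109}{28}\right) = 2086 - \frac{31}{7} = \frac{14571}{7}$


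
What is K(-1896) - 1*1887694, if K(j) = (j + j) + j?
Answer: -1893382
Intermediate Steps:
K(j) = 3*j (K(j) = 2*j + j = 3*j)
K(-1896) - 1*1887694 = 3*(-1896) - 1*1887694 = -5688 - 1887694 = -1893382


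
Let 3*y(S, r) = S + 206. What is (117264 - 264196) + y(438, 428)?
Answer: -440152/3 ≈ -1.4672e+5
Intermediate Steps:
y(S, r) = 206/3 + S/3 (y(S, r) = (S + 206)/3 = (206 + S)/3 = 206/3 + S/3)
(117264 - 264196) + y(438, 428) = (117264 - 264196) + (206/3 + (⅓)*438) = -146932 + (206/3 + 146) = -146932 + 644/3 = -440152/3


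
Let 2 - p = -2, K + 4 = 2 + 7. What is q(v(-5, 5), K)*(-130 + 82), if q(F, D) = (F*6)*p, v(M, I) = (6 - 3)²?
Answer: -10368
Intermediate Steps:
K = 5 (K = -4 + (2 + 7) = -4 + 9 = 5)
p = 4 (p = 2 - 1*(-2) = 2 + 2 = 4)
v(M, I) = 9 (v(M, I) = 3² = 9)
q(F, D) = 24*F (q(F, D) = (F*6)*4 = (6*F)*4 = 24*F)
q(v(-5, 5), K)*(-130 + 82) = (24*9)*(-130 + 82) = 216*(-48) = -10368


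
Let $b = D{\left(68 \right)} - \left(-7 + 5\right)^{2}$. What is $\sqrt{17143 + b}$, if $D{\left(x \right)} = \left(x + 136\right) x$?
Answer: $\sqrt{31011} \approx 176.1$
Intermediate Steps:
$D{\left(x \right)} = x \left(136 + x\right)$ ($D{\left(x \right)} = \left(136 + x\right) x = x \left(136 + x\right)$)
$b = 13868$ ($b = 68 \left(136 + 68\right) - \left(-7 + 5\right)^{2} = 68 \cdot 204 - \left(-2\right)^{2} = 13872 - 4 = 13868$)
$\sqrt{17143 + b} = \sqrt{17143 + 13868} = \sqrt{31011}$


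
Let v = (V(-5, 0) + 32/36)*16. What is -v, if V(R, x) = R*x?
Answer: -128/9 ≈ -14.222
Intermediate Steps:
v = 128/9 (v = (-5*0 + 32/36)*16 = (0 + 32*(1/36))*16 = (0 + 8/9)*16 = (8/9)*16 = 128/9 ≈ 14.222)
-v = -1*128/9 = -128/9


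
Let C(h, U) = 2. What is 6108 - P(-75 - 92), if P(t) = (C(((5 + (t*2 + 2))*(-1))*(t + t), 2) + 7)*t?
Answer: 7611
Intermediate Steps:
P(t) = 9*t (P(t) = (2 + 7)*t = 9*t)
6108 - P(-75 - 92) = 6108 - 9*(-75 - 92) = 6108 - 9*(-167) = 6108 - 1*(-1503) = 6108 + 1503 = 7611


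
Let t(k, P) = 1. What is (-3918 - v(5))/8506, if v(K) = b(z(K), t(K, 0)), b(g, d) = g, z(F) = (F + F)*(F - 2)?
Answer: -1974/4253 ≈ -0.46414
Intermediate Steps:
z(F) = 2*F*(-2 + F) (z(F) = (2*F)*(-2 + F) = 2*F*(-2 + F))
v(K) = 2*K*(-2 + K)
(-3918 - v(5))/8506 = (-3918 - 2*5*(-2 + 5))/8506 = (-3918 - 2*5*3)*(1/8506) = (-3918 - 1*30)*(1/8506) = (-3918 - 30)*(1/8506) = -3948*1/8506 = -1974/4253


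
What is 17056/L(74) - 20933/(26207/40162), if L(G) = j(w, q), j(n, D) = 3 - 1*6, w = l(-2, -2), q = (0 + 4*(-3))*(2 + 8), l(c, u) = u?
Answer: -2969120030/78621 ≈ -37765.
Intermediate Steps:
q = -120 (q = (0 - 12)*10 = -12*10 = -120)
w = -2
j(n, D) = -3 (j(n, D) = 3 - 6 = -3)
L(G) = -3
17056/L(74) - 20933/(26207/40162) = 17056/(-3) - 20933/(26207/40162) = 17056*(-⅓) - 20933/(26207*(1/40162)) = -17056/3 - 20933/26207/40162 = -17056/3 - 20933*40162/26207 = -17056/3 - 840711146/26207 = -2969120030/78621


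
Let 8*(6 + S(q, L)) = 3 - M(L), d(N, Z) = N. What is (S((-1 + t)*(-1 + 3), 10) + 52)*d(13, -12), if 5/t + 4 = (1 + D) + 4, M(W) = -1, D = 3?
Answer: 1209/2 ≈ 604.50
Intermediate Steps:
t = 5/4 (t = 5/(-4 + ((1 + 3) + 4)) = 5/(-4 + (4 + 4)) = 5/(-4 + 8) = 5/4 ≈ 1.2500)
S(q, L) = -11/2 (S(q, L) = -6 + (3 - 1*(-1))/8 = -6 + (3 + 1)/8 = -6 + (⅛)*4 = -6 + ½ = -11/2)
(S((-1 + t)*(-1 + 3), 10) + 52)*d(13, -12) = (-11/2 + 52)*13 = (93/2)*13 = 1209/2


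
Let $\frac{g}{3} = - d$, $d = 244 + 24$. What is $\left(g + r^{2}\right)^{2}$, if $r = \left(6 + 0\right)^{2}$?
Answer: $242064$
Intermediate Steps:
$r = 36$ ($r = 6^{2} = 36$)
$d = 268$
$g = -804$ ($g = 3 \left(\left(-1\right) 268\right) = 3 \left(-268\right) = -804$)
$\left(g + r^{2}\right)^{2} = \left(-804 + 36^{2}\right)^{2} = \left(-804 + 1296\right)^{2} = 492^{2} = 242064$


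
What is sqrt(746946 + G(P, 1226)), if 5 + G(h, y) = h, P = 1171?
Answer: 4*sqrt(46757) ≈ 864.93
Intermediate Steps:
G(h, y) = -5 + h
sqrt(746946 + G(P, 1226)) = sqrt(746946 + (-5 + 1171)) = sqrt(746946 + 1166) = sqrt(748112) = 4*sqrt(46757)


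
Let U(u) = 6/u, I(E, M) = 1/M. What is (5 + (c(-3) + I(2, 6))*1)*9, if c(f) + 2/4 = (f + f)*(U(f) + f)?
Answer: 312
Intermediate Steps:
c(f) = -½ + 2*f*(f + 6/f) (c(f) = -½ + (f + f)*(6/f + f) = -½ + (2*f)*(f + 6/f) = -½ + 2*f*(f + 6/f))
(5 + (c(-3) + I(2, 6))*1)*9 = (5 + ((23/2 + 2*(-3)²) + 1/6)*1)*9 = (5 + ((23/2 + 2*9) + ⅙)*1)*9 = (5 + ((23/2 + 18) + ⅙)*1)*9 = (5 + (59/2 + ⅙)*1)*9 = (5 + (89/3)*1)*9 = (5 + 89/3)*9 = (104/3)*9 = 312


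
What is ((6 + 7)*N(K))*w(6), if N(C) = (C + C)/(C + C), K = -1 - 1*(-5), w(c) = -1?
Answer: -13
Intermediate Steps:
K = 4 (K = -1 + 5 = 4)
N(C) = 1 (N(C) = (2*C)/((2*C)) = (2*C)*(1/(2*C)) = 1)
((6 + 7)*N(K))*w(6) = ((6 + 7)*1)*(-1) = (13*1)*(-1) = 13*(-1) = -13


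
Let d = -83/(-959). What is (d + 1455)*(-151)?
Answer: -210709628/959 ≈ -2.1972e+5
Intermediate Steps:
d = 83/959 (d = -83*(-1/959) = 83/959 ≈ 0.086548)
(d + 1455)*(-151) = (83/959 + 1455)*(-151) = (1395428/959)*(-151) = -210709628/959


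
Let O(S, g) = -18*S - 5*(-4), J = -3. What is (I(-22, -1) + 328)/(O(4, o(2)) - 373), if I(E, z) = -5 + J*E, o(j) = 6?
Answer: -389/425 ≈ -0.91529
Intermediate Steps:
I(E, z) = -5 - 3*E
O(S, g) = 20 - 18*S (O(S, g) = -18*S + 20 = 20 - 18*S)
(I(-22, -1) + 328)/(O(4, o(2)) - 373) = ((-5 - 3*(-22)) + 328)/((20 - 18*4) - 373) = ((-5 + 66) + 328)/((20 - 72) - 373) = (61 + 328)/(-52 - 373) = 389/(-425) = 389*(-1/425) = -389/425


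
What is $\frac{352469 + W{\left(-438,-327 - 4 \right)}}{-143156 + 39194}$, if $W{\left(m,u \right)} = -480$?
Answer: $- \frac{351989}{103962} \approx -3.3857$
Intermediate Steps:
$\frac{352469 + W{\left(-438,-327 - 4 \right)}}{-143156 + 39194} = \frac{352469 - 480}{-143156 + 39194} = \frac{351989}{-103962} = 351989 \left(- \frac{1}{103962}\right) = - \frac{351989}{103962}$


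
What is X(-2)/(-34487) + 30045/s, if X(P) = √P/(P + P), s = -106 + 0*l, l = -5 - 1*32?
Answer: -30045/106 + I*√2/137948 ≈ -283.44 + 1.0252e-5*I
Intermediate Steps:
l = -37 (l = -5 - 32 = -37)
s = -106 (s = -106 + 0*(-37) = -106 + 0 = -106)
X(P) = 1/(2*√P) (X(P) = √P/((2*P)) = (1/(2*P))*√P = 1/(2*√P))
X(-2)/(-34487) + 30045/s = (1/(2*√(-2)))/(-34487) + 30045/(-106) = ((-I*√2/2)/2)*(-1/34487) + 30045*(-1/106) = -I*√2/4*(-1/34487) - 30045/106 = I*√2/137948 - 30045/106 = -30045/106 + I*√2/137948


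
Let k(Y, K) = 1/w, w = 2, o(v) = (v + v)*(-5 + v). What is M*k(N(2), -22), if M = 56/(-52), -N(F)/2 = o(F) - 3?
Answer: -7/13 ≈ -0.53846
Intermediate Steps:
o(v) = 2*v*(-5 + v) (o(v) = (2*v)*(-5 + v) = 2*v*(-5 + v))
N(F) = 6 - 4*F*(-5 + F) (N(F) = -2*(2*F*(-5 + F) - 3) = -2*(-3 + 2*F*(-5 + F)) = 6 - 4*F*(-5 + F))
M = -14/13 (M = 56*(-1/52) = -14/13 ≈ -1.0769)
k(Y, K) = ½ (k(Y, K) = 1/2 = ½)
M*k(N(2), -22) = -14/13*½ = -7/13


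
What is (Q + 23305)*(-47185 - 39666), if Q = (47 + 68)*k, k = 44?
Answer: -2463528615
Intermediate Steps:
Q = 5060 (Q = (47 + 68)*44 = 115*44 = 5060)
(Q + 23305)*(-47185 - 39666) = (5060 + 23305)*(-47185 - 39666) = 28365*(-86851) = -2463528615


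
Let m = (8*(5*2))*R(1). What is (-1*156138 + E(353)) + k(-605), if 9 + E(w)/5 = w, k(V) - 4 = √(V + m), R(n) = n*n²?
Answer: -154414 + 5*I*√21 ≈ -1.5441e+5 + 22.913*I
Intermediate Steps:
R(n) = n³
m = 80 (m = (8*(5*2))*1³ = (8*10)*1 = 80*1 = 80)
k(V) = 4 + √(80 + V) (k(V) = 4 + √(V + 80) = 4 + √(80 + V))
E(w) = -45 + 5*w
(-1*156138 + E(353)) + k(-605) = (-1*156138 + (-45 + 5*353)) + (4 + √(80 - 605)) = (-156138 + (-45 + 1765)) + (4 + √(-525)) = (-156138 + 1720) + (4 + 5*I*√21) = -154418 + (4 + 5*I*√21) = -154414 + 5*I*√21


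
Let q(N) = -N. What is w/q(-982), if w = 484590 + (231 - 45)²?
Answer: 259593/491 ≈ 528.70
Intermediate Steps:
w = 519186 (w = 484590 + 186² = 484590 + 34596 = 519186)
w/q(-982) = 519186/((-1*(-982))) = 519186/982 = 519186*(1/982) = 259593/491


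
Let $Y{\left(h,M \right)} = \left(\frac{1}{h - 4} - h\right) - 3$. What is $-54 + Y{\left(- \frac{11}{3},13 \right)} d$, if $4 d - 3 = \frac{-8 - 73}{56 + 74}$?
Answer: $- \frac{642029}{11960} \approx -53.681$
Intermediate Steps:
$d = \frac{309}{520}$ ($d = \frac{3}{4} + \frac{\left(-8 - 73\right) \frac{1}{56 + 74}}{4} = \frac{3}{4} + \frac{\left(-81\right) \frac{1}{130}}{4} = \frac{3}{4} + \frac{1}{4} \left(- \frac{81}{130}\right) = \frac{3}{4} - \frac{81}{520} = \frac{309}{520} \approx 0.59423$)
$Y{\left(h,M \right)} = -3 + \frac{1}{-4 + h} - h$ ($Y{\left(h,M \right)} = \left(\frac{1}{-4 + h} - h\right) - 3 = -3 + \frac{1}{-4 + h} - h$)
$-54 + Y{\left(- \frac{11}{3},13 \right)} d = -54 + \frac{13 - \frac{11}{3} - \left(- \frac{11}{3}\right)^{2}}{-4 - \frac{11}{3}} \cdot \frac{309}{520} = -54 + \frac{13 - \frac{11}{3} - \frac{121}{9}}{- \frac{23}{3}} \cdot \frac{309}{520} = -54 + - \frac{3 \left(13 - \frac{11}{3} - \frac{121}{9}\right)}{23} \cdot \frac{309}{520} = -54 + \left(- \frac{3}{23}\right) \left(- \frac{37}{9}\right) \frac{309}{520} = -54 + \frac{37}{69} \cdot \frac{309}{520} = -54 + \frac{3811}{11960} = - \frac{642029}{11960}$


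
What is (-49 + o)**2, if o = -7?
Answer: 3136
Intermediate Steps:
(-49 + o)**2 = (-49 - 7)**2 = (-56)**2 = 3136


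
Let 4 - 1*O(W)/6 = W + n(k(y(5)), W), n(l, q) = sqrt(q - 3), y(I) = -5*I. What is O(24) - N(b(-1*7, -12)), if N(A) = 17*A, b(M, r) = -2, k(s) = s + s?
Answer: -86 - 6*sqrt(21) ≈ -113.50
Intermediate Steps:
k(s) = 2*s
n(l, q) = sqrt(-3 + q)
O(W) = 24 - 6*W - 6*sqrt(-3 + W) (O(W) = 24 - 6*(W + sqrt(-3 + W)) = 24 + (-6*W - 6*sqrt(-3 + W)) = 24 - 6*W - 6*sqrt(-3 + W))
O(24) - N(b(-1*7, -12)) = (24 - 6*24 - 6*sqrt(-3 + 24)) - 17*(-2) = (24 - 144 - 6*sqrt(21)) - 1*(-34) = (-120 - 6*sqrt(21)) + 34 = -86 - 6*sqrt(21)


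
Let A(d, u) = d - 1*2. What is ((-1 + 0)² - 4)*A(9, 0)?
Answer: -21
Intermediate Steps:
A(d, u) = -2 + d (A(d, u) = d - 2 = -2 + d)
((-1 + 0)² - 4)*A(9, 0) = ((-1 + 0)² - 4)*(-2 + 9) = ((-1)² - 4)*7 = (1 - 4)*7 = -3*7 = -21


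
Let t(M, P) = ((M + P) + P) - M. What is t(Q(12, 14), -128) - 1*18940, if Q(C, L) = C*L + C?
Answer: -19196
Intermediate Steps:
Q(C, L) = C + C*L
t(M, P) = 2*P (t(M, P) = (M + 2*P) - M = 2*P)
t(Q(12, 14), -128) - 1*18940 = 2*(-128) - 1*18940 = -256 - 18940 = -19196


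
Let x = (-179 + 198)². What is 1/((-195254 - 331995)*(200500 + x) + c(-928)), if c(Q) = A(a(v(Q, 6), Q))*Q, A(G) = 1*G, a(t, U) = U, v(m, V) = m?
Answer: -1/105902900205 ≈ -9.4426e-12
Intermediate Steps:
A(G) = G
x = 361 (x = 19² = 361)
c(Q) = Q² (c(Q) = Q*Q = Q²)
1/((-195254 - 331995)*(200500 + x) + c(-928)) = 1/((-195254 - 331995)*(200500 + 361) + (-928)²) = 1/(-527249*200861 + 861184) = 1/(-105903761389 + 861184) = 1/(-105902900205) = -1/105902900205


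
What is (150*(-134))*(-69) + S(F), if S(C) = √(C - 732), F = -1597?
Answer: 1386900 + I*√2329 ≈ 1.3869e+6 + 48.26*I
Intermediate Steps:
S(C) = √(-732 + C)
(150*(-134))*(-69) + S(F) = (150*(-134))*(-69) + √(-732 - 1597) = -20100*(-69) + √(-2329) = 1386900 + I*√2329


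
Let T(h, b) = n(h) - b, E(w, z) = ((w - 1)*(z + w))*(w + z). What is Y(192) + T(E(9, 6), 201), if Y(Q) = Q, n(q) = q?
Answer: 1791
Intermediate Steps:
E(w, z) = (w + z)²*(-1 + w) (E(w, z) = ((-1 + w)*(w + z))*(w + z) = (w + z)²*(-1 + w))
T(h, b) = h - b
Y(192) + T(E(9, 6), 201) = 192 + ((9 + 6)²*(-1 + 9) - 1*201) = 192 + (15²*8 - 201) = 192 + (225*8 - 201) = 192 + (1800 - 201) = 192 + 1599 = 1791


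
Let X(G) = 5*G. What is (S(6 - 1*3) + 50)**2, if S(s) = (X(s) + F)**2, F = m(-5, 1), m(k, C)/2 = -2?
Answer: 29241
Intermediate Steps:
m(k, C) = -4 (m(k, C) = 2*(-2) = -4)
F = -4
S(s) = (-4 + 5*s)**2 (S(s) = (5*s - 4)**2 = (-4 + 5*s)**2)
(S(6 - 1*3) + 50)**2 = ((-4 + 5*(6 - 1*3))**2 + 50)**2 = ((-4 + 5*(6 - 3))**2 + 50)**2 = ((-4 + 5*3)**2 + 50)**2 = ((-4 + 15)**2 + 50)**2 = (11**2 + 50)**2 = (121 + 50)**2 = 171**2 = 29241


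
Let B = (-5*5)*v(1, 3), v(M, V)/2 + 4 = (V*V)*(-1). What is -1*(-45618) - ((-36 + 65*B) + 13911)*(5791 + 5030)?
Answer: -607283007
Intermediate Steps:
v(M, V) = -8 - 2*V² (v(M, V) = -8 + 2*((V*V)*(-1)) = -8 + 2*(V²*(-1)) = -8 + 2*(-V²) = -8 - 2*V²)
B = 650 (B = (-5*5)*(-8 - 2*3²) = -25*(-8 - 2*9) = -25*(-8 - 18) = -25*(-26) = 650)
-1*(-45618) - ((-36 + 65*B) + 13911)*(5791 + 5030) = -1*(-45618) - ((-36 + 65*650) + 13911)*(5791 + 5030) = 45618 - ((-36 + 42250) + 13911)*10821 = 45618 - (42214 + 13911)*10821 = 45618 - 56125*10821 = 45618 - 1*607328625 = 45618 - 607328625 = -607283007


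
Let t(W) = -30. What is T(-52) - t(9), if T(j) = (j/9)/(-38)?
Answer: 5156/171 ≈ 30.152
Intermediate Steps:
T(j) = -j/342 (T(j) = (j*(1/9))*(-1/38) = (j/9)*(-1/38) = -j/342)
T(-52) - t(9) = -1/342*(-52) - 1*(-30) = 26/171 + 30 = 5156/171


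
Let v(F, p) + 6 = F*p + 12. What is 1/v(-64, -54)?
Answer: 1/3462 ≈ 0.00028885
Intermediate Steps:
v(F, p) = 6 + F*p (v(F, p) = -6 + (F*p + 12) = -6 + (12 + F*p) = 6 + F*p)
1/v(-64, -54) = 1/(6 - 64*(-54)) = 1/(6 + 3456) = 1/3462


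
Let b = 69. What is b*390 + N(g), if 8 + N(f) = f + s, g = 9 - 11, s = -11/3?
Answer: 80689/3 ≈ 26896.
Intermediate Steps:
s = -11/3 (s = -11*1/3 = -11/3 ≈ -3.6667)
g = -2
N(f) = -35/3 + f (N(f) = -8 + (f - 11/3) = -8 + (-11/3 + f) = -35/3 + f)
b*390 + N(g) = 69*390 + (-35/3 - 2) = 26910 - 41/3 = 80689/3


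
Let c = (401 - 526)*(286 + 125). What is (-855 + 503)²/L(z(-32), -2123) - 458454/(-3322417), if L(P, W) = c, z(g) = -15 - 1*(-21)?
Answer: -388107681718/170689173375 ≈ -2.2738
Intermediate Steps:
z(g) = 6 (z(g) = -15 + 21 = 6)
c = -51375 (c = -125*411 = -51375)
L(P, W) = -51375
(-855 + 503)²/L(z(-32), -2123) - 458454/(-3322417) = (-855 + 503)²/(-51375) - 458454/(-3322417) = (-352)²*(-1/51375) - 458454*(-1/3322417) = 123904*(-1/51375) + 458454/3322417 = -123904/51375 + 458454/3322417 = -388107681718/170689173375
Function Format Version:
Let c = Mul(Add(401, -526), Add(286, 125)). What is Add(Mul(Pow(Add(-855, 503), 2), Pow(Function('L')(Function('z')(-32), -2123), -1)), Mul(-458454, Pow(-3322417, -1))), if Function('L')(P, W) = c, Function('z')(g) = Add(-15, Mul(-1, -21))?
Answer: Rational(-388107681718, 170689173375) ≈ -2.2738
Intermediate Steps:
Function('z')(g) = 6 (Function('z')(g) = Add(-15, 21) = 6)
c = -51375 (c = Mul(-125, 411) = -51375)
Function('L')(P, W) = -51375
Add(Mul(Pow(Add(-855, 503), 2), Pow(Function('L')(Function('z')(-32), -2123), -1)), Mul(-458454, Pow(-3322417, -1))) = Add(Mul(Pow(Add(-855, 503), 2), Pow(-51375, -1)), Mul(-458454, Pow(-3322417, -1))) = Add(Mul(Pow(-352, 2), Rational(-1, 51375)), Mul(-458454, Rational(-1, 3322417))) = Add(Mul(123904, Rational(-1, 51375)), Rational(458454, 3322417)) = Add(Rational(-123904, 51375), Rational(458454, 3322417)) = Rational(-388107681718, 170689173375)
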